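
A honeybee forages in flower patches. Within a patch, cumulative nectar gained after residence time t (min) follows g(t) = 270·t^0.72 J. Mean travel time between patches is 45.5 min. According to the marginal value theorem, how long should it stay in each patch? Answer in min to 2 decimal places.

117.00 min

Maximise g(t)/(T+t): set derivative to zero → g'(t)(T+t) = g(t).
g'(t) = 0.72·270·t^-0.28. Setting 0.72·270·t^-0.28 = 270·t^0.72/(45.5+t) gives 0.72(45.5+t) = t, so 0.28·t = 0.72×45.5.
t* = 0.72×45.5/0.28 = 117 min.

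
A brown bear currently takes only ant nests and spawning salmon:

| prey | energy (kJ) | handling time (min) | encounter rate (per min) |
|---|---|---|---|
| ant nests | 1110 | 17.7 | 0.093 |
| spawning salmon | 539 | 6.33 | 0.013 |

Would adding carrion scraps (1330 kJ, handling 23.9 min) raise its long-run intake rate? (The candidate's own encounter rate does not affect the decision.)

Yes

Intake rate on the current diet: R = (0.093×1110 + 0.013×539) / (1 + 0.093×17.7 + 0.013×6.33) = 110.2/2.728 = 40.4 kJ/min.
carrion scraps: E/h = 1330/23.9 = 55.65 kJ/min.
55.65 > 40.4, so adding carrion scraps raises the average — include it.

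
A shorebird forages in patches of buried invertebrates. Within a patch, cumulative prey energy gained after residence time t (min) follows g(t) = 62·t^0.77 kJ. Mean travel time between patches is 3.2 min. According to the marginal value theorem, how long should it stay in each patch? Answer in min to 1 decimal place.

Maximise g(t)/(T+t): set derivative to zero → g'(t)(T+t) = g(t).
g'(t) = 0.77·62·t^-0.23. Setting 0.77·62·t^-0.23 = 62·t^0.77/(3.2+t) gives 0.77(3.2+t) = t, so 0.23·t = 0.77×3.2.
t* = 0.77×3.2/0.23 = 10.71 min.

10.7 min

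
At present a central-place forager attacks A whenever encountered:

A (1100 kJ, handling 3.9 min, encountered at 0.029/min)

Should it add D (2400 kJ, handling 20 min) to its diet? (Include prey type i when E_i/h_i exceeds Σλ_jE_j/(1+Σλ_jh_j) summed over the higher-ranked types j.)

Yes

On A alone, R = ΣλE/(1+Σλh) = 31.9/1.113 = 28.66 kJ/min.
D: E/h = 2400/20 = 120 kJ/min.
120 > 28.66, so adding D raises the average — include it.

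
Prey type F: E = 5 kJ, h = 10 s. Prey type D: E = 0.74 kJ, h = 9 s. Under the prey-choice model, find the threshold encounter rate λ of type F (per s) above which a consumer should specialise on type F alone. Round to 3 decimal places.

0.020 per s

The zero-one rule: include type D iff E₂/h₂ > λE₁/(1+λh₁). Equality gives the switch point.
λE₁h₂ = E₂ + λE₂h₁ ⇒ λ = E₂/(E₁h₂ − E₂h₁) = 0.74/(45 − 7.4) = 0.01968 per s.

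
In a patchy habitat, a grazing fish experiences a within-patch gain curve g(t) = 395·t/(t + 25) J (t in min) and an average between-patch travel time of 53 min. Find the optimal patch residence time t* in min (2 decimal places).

Maximise g(t)/(T+t): set derivative to zero → g'(t)(T+t) = g(t).
g'(t) = 395·25/(t + 25)². Setting 395·25/(t+25)² = 395t/[(t+25)(53+t)] gives 25(53+t) = t(t+25), so t² = 25×53 = 1325.
t* = √1325 = 36.4 min.

36.40 min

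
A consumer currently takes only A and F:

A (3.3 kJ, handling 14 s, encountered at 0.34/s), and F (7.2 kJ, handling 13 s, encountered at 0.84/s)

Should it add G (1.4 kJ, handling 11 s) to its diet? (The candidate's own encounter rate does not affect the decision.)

On A and F alone, R = ΣλE/(1+Σλh) = 7.17/16.68 = 0.4299 kJ/s.
G: E/h = 1.4/11 = 0.1273 kJ/s.
0.1273 < 0.4299, so adding G would lower the average — exclude it.

No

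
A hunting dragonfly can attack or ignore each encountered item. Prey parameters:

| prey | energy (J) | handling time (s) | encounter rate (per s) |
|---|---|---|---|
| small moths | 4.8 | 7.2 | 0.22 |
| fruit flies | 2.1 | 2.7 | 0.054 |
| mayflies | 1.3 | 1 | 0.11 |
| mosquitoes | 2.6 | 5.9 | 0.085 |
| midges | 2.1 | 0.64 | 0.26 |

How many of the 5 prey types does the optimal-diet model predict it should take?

Rank by E/h (J/s): midges 3.28, mayflies 1.3, fruit flies 0.778, small moths 0.667, mosquitoes 0.441. Include each in turn until the next type's E/h falls below the running intake rate.
Rate on top 1: 0.4681. mayflies: 1.3 > 0.4681 → include.
Rate on top 2: 0.5398. fruit flies: 0.778 > 0.5398 → include.
Rate on top 3: 0.5642. small moths: 0.667 > 0.5642 → include.
Rate on top 4: 0.6182. mosquitoes: 0.441 < 0.6182 → exclude; stop.
Optimal diet: midges, mayflies, fruit flies, small moths — 4 of 5 types.

4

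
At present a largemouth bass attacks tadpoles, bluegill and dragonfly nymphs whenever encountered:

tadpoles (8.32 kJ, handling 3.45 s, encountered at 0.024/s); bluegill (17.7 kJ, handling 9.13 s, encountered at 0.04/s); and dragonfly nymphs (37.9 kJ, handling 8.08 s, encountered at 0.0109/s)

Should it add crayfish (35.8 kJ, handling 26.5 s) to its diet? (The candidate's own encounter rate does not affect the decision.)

Intake rate on the current diet: R = (0.024×8.32 + 0.04×17.7 + 0.0109×37.9) / (1 + 0.024×3.45 + 0.04×9.13 + 0.0109×8.08) = 1.321/1.536 = 0.8598 kJ/s.
Profitability of crayfish: 35.8/26.5 = 1.351 kJ/s.
1.351 > 0.8598, so adding crayfish raises the average — include it.

Yes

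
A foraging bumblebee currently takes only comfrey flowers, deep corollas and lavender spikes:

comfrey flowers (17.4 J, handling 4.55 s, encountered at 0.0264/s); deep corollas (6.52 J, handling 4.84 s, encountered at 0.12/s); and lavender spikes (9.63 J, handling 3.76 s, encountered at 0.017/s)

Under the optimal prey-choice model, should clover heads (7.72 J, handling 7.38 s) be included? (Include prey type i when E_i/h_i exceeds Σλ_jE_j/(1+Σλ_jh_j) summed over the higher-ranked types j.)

Yes

On comfrey flowers, deep corollas and lavender spikes alone, R = ΣλE/(1+Σλh) = 1.405/1.765 = 0.7964 J/s.
clover heads: E/h = 7.72/7.38 = 1.046 J/s.
Since 1.046 > R, including clover heads increases the long-run rate.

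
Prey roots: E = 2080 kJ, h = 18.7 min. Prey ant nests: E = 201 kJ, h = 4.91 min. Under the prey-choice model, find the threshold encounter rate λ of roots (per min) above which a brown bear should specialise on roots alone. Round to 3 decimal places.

0.031 per min

Drop ant nests once their profitability E₂/h₂ falls below the rate achievable on roots alone: E₂/h₂ = λE₁/(1 + λh₁).
Solve for λ: λE₁h₂ = E₂(1 + λh₁) → λ(E₁h₂ − E₂h₁) = E₂ → λ = E₂/(E₁h₂ − E₂h₁).
λ = 201/(2080×4.91 − 201×18.7) = 201/6454 = 0.03114 per min.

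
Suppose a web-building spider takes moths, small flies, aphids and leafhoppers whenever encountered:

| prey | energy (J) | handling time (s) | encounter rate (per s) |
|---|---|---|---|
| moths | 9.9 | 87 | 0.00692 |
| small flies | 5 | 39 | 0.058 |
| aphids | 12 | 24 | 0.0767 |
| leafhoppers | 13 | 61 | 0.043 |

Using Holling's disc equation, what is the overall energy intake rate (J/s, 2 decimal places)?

Energy encountered per unit search time: 0.00692×9.9 + 0.058×5 + 0.0767×12 + 0.043×13 = 1.838 J/s.
Handling time per unit search time: 0.00692×87 + 0.058×39 + 0.0767×24 + 0.043×61 = 7.328.
Rate = 1.838/(1 + 7.328) = 0.2207 J/s.

0.22 J/s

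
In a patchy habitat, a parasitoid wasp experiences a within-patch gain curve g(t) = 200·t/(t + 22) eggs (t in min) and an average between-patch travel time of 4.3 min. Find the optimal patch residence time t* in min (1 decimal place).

9.7 min

Optimal t* satisfies g'(t*) = g(t*)/(T + t*).
g'(t) = 200·22/(t + 22)². Setting 200·22/(t+22)² = 200t/[(t+22)(4.3+t)] gives 22(4.3+t) = t(t+22), so t² = 22×4.3 = 94.6.
t* = √94.6 = 9.726 min.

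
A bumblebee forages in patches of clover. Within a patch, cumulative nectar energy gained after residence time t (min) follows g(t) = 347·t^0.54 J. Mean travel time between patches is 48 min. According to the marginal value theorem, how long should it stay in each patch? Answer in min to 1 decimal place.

Maximise g(t)/(T+t): set derivative to zero → g'(t)(T+t) = g(t).
g'(t) = 0.54·347·t^-0.46. Setting 0.54·347·t^-0.46 = 347·t^0.54/(48+t) gives 0.54(48+t) = t, so 0.46·t = 0.54×48.
t* = 0.54×48/0.46 = 56.35 min.

56.3 min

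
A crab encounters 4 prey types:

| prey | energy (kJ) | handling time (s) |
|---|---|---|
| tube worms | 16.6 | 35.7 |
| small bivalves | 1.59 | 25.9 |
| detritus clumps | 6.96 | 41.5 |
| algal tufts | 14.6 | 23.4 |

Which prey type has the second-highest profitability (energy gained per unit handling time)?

In descending order of E/h:
algal tufts: 14.6/23.4 = 0.624 kJ/s
tube worms: 16.6/35.7 = 0.465 kJ/s
detritus clumps: 6.96/41.5 = 0.168 kJ/s
small bivalves: 1.59/25.9 = 0.0614 kJ/s

tube worms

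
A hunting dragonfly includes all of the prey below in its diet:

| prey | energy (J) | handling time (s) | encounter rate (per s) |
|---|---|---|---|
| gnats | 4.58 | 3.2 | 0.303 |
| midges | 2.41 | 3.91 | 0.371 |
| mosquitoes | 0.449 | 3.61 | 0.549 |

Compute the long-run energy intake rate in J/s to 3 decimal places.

0.468 J/s

R = (0.303×4.58 + 0.371×2.41 + 0.549×0.449) / (1 + 0.303×3.2 + 0.371×3.91 + 0.549×3.61) = 2.528/5.402 = 0.468 J/s.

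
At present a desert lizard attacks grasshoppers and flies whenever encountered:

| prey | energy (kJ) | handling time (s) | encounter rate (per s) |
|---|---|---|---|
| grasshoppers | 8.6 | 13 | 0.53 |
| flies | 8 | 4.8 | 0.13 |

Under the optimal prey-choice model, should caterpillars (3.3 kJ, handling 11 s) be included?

Current rate: (0.53×8.6 + 0.13×8)/(1 + 0.53×13 + 0.13×4.8) = 0.6575 kJ/s.
Profitability of caterpillars: 3.3/11 = 0.3 kJ/s.
0.3 < 0.6575, so adding caterpillars would lower the average — exclude it.

No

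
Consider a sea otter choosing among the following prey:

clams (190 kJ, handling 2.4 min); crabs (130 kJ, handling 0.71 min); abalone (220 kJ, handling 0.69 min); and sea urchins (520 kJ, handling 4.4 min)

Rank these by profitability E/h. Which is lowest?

clams

Profitability E/h (kJ/min): clams = 190/2.4 = 79.2, crabs = 130/0.71 = 183, abalone = 220/0.69 = 319, sea urchins = 520/4.4 = 118.
Ranked: abalone > crabs > sea urchins > clams.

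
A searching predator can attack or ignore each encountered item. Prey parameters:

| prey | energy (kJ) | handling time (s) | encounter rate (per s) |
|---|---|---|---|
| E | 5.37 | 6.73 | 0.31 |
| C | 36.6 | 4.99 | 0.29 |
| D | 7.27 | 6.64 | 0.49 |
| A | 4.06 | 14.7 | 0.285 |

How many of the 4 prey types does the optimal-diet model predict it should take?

Rank by E/h (kJ/s): C 7.33, D 1.09, E 0.798, A 0.276. Include each in turn until the next type's E/h falls below the running intake rate.
Rate on top 1: 4.337. D: 1.09 < 4.337 → exclude; stop.
Optimal diet: C — 1 of 4 types.

1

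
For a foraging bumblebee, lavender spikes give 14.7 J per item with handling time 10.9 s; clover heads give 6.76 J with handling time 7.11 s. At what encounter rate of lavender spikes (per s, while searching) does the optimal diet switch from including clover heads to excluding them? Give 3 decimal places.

Drop clover heads once their profitability E₂/h₂ falls below the rate achievable on lavender spikes alone: E₂/h₂ = λE₁/(1 + λh₁).
Solve for λ: λE₁h₂ = E₂(1 + λh₁) → λ(E₁h₂ − E₂h₁) = E₂ → λ = E₂/(E₁h₂ − E₂h₁).
λ = 6.76/(14.7×7.11 − 6.76×10.9) = 6.76/30.83 = 0.2192 per s.

0.219 per s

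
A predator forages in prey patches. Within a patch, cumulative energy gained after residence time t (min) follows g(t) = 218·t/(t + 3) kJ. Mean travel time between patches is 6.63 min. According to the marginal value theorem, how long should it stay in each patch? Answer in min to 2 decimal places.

Maximise g(t)/(T+t): set derivative to zero → g'(t)(T+t) = g(t).
g'(t) = 218·3/(t + 3)². Setting 218·3/(t+3)² = 218t/[(t+3)(6.63+t)] gives 3(6.63+t) = t(t+3), so t² = 3×6.63 = 19.89.
t* = √19.89 = 4.46 min.

4.46 min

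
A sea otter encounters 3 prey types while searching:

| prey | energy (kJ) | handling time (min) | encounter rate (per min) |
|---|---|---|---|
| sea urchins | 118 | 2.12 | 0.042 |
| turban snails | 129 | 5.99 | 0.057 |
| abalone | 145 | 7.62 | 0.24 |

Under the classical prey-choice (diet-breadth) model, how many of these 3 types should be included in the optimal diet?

Rank by E/h (kJ/min): sea urchins 55.7, turban snails 21.5, abalone 19. Include each in turn until the next type's E/h falls below the running intake rate.
Rate on top 1: 4.551. turban snails: 21.5 > 4.551 → include.
Rate on top 2: 8.605. abalone: 19 > 8.605 → include.
Optimal diet: sea urchins, turban snails, abalone — 3 of 3 types.

3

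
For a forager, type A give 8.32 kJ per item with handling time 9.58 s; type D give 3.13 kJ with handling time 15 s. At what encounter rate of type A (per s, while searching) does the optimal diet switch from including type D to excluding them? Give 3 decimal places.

At the threshold, the rate on type A alone equals the profitability of type D: λ·8.32/(1 + λ·9.58) = 3.13/15 = 0.2087.
Rearranging, λ(8.32 − 0.2087×9.58) = 0.2087, so λ = 0.2087/6.321 = 0.03301 per s.

0.033 per s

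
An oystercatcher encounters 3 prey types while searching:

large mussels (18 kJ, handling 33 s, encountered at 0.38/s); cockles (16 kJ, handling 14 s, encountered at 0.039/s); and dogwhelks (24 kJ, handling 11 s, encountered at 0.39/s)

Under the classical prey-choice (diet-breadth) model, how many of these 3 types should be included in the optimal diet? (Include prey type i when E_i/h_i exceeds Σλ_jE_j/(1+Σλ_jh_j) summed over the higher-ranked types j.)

1

Profitabilities (E/h, kJ/s): dogwhelks 2.18, cockles 1.14, large mussels 0.545. Add prey in this order while the next type's profitability exceeds the intake rate on those already taken.
Rate on top 1: 1.769. cockles: 1.14 < 1.769 → exclude; stop.
Optimal diet: dogwhelks — 1 of 3 types.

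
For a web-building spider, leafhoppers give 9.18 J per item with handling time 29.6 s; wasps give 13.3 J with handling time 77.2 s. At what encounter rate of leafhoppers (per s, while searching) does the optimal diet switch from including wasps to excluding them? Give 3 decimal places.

Drop wasps once their profitability E₂/h₂ falls below the rate achievable on leafhoppers alone: E₂/h₂ = λE₁/(1 + λh₁).
Solve for λ: λE₁h₂ = E₂(1 + λh₁) → λ(E₁h₂ − E₂h₁) = E₂ → λ = E₂/(E₁h₂ − E₂h₁).
λ = 13.3/(9.18×77.2 − 13.3×29.6) = 13.3/315 = 0.04222 per s.

0.042 per s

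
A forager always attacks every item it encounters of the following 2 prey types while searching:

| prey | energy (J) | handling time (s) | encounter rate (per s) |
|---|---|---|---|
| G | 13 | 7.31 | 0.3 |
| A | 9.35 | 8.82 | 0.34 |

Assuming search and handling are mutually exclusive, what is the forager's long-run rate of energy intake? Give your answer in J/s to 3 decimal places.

R = Σλ_iE_i / (1 + Σλ_ih_i)
Numerator: 0.3×13 + 0.34×9.35 = 7.079
Denominator: 1 + 0.3×7.31 + 0.34×8.82 = 6.192
R = 7.079/6.192 = 1.143 J/s

1.143 J/s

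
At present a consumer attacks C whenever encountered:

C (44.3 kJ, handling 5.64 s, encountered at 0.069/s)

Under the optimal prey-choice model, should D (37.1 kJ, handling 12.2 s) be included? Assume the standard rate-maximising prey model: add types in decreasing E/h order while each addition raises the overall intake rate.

Current rate: (0.069×44.3)/(1 + 0.069×5.64) = 2.2 kJ/s.
Profitability of D: 37.1/12.2 = 3.041 kJ/s.
Since 3.041 > R, including D increases the long-run rate.

Yes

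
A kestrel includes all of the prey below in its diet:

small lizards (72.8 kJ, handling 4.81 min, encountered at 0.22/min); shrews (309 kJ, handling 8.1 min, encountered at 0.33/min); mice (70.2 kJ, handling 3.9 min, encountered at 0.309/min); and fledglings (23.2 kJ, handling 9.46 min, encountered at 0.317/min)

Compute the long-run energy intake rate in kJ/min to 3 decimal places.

16.456 kJ/min

Energy encountered per unit search time: 0.22×72.8 + 0.33×309 + 0.309×70.2 + 0.317×23.2 = 147 kJ/min.
Handling time per unit search time: 0.22×4.81 + 0.33×8.1 + 0.309×3.9 + 0.317×9.46 = 7.935.
Rate = 147/(1 + 7.935) = 16.46 kJ/min.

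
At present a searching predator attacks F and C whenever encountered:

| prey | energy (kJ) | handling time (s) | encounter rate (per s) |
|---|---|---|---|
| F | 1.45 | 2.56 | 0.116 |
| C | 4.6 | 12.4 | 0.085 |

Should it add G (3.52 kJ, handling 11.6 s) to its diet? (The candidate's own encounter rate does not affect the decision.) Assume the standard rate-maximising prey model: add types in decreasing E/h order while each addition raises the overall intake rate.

Yes

On F and C alone, R = ΣλE/(1+Σλh) = 0.5592/2.351 = 0.2379 kJ/s.
G: E/h = 3.52/11.6 = 0.3034 kJ/s.
0.3034 > 0.2379, so adding G raises the average — include it.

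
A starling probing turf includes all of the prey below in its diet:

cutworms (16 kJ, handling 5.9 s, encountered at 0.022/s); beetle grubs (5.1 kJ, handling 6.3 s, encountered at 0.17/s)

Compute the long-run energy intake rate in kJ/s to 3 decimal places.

Energy encountered per unit search time: 0.022×16 + 0.17×5.1 = 1.219 kJ/s.
Handling time per unit search time: 0.022×5.9 + 0.17×6.3 = 1.201.
Rate = 1.219/(1 + 1.201) = 0.5539 kJ/s.

0.554 kJ/s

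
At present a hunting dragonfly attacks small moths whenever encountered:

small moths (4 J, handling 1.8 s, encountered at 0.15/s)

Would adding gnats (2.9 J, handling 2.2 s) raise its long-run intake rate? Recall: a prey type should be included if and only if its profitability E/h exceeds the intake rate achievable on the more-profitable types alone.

Intake rate on the current diet: R = (0.15×4) / (1 + 0.15×1.8) = 0.6/1.27 = 0.4724 J/s.
gnats: E/h = 2.9/2.2 = 1.318 J/s.
Since 1.318 > R, including gnats increases the long-run rate.

Yes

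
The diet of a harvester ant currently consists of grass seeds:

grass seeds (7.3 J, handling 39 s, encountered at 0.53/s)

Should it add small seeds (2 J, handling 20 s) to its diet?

No

Current rate: (0.53×7.3)/(1 + 0.53×39) = 0.1785 J/s.
small seeds: E/h = 2/20 = 0.1 J/s.
Since 0.1 < R, time spent handling small seeds is better spent searching.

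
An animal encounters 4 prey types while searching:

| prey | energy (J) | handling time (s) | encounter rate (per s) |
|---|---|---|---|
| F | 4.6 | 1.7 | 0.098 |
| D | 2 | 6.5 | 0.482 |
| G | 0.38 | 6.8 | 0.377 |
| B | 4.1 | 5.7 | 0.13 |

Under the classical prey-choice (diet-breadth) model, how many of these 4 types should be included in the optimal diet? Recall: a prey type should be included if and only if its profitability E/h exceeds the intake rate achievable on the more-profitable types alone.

E/h in descending order: F 2.71, B 0.719, D 0.308, G 0.0559 J/s. The optimal diet is the largest prefix of this list for which every included type satisfies E_i/h_i > R on the types above it.
Rate on top 1: 0.3864. B: 0.719 > 0.3864 → include.
Rate on top 2: 0.5157. D: 0.308 < 0.5157 → exclude; stop.
Optimal diet: F, B — 2 of 4 types.

2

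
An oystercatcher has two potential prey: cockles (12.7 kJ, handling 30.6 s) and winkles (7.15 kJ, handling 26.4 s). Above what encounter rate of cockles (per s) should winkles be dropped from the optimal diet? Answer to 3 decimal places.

0.061 per s

Drop winkles once their profitability E₂/h₂ falls below the rate achievable on cockles alone: E₂/h₂ = λE₁/(1 + λh₁).
Solve for λ: λE₁h₂ = E₂(1 + λh₁) → λ(E₁h₂ − E₂h₁) = E₂ → λ = E₂/(E₁h₂ − E₂h₁).
λ = 7.15/(12.7×26.4 − 7.15×30.6) = 7.15/116.5 = 0.06138 per s.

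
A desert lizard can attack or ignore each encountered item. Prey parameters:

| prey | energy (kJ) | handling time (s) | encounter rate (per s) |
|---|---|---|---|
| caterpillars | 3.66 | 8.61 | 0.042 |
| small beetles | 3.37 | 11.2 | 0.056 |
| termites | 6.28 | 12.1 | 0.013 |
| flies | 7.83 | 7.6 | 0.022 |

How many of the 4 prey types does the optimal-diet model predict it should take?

Profitabilities (E/h, kJ/s): flies 1.03, termites 0.519, caterpillars 0.425, small beetles 0.301. Add prey in this order while the next type's profitability exceeds the intake rate on those already taken.
Rate on top 1: 0.1476. termites: 0.519 > 0.1476 → include.
Rate on top 2: 0.1917. caterpillars: 0.425 > 0.1917 → include.
Rate on top 3: 0.2418. small beetles: 0.301 > 0.2418 → include.
Optimal diet: flies, termites, caterpillars, small beetles — 4 of 4 types.

4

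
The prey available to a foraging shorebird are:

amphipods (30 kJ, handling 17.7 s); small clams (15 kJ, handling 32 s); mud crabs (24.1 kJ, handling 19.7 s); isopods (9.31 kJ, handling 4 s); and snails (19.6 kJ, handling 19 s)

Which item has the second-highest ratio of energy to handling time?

amphipods

Profitability E/h (kJ/s): amphipods = 30/17.7 = 1.69, small clams = 15/32 = 0.469, mud crabs = 24.1/19.7 = 1.22, isopods = 9.31/4 = 2.33, snails = 19.6/19 = 1.03.
Ranked: isopods > amphipods > mud crabs > snails > small clams.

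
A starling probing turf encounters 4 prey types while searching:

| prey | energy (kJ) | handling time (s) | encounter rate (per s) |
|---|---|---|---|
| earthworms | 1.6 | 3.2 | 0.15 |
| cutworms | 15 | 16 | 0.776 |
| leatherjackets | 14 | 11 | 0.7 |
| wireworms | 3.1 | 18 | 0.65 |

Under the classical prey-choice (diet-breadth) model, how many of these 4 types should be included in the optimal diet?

1

Profitabilities (E/h, kJ/s): leatherjackets 1.27, cutworms 0.938, earthworms 0.5, wireworms 0.172. Add prey in this order while the next type's profitability exceeds the intake rate on those already taken.
Rate on top 1: 1.126. cutworms: 0.938 < 1.126 → exclude; stop.
Optimal diet: leatherjackets — 1 of 4 types.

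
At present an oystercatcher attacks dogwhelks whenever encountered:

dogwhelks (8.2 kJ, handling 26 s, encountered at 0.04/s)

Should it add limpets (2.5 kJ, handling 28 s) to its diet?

No

Current rate: (0.04×8.2)/(1 + 0.04×26) = 0.1608 kJ/s.
Profitability of limpets: 2.5/28 = 0.08929 kJ/s.
0.08929 < 0.1608, so adding limpets would lower the average — exclude it.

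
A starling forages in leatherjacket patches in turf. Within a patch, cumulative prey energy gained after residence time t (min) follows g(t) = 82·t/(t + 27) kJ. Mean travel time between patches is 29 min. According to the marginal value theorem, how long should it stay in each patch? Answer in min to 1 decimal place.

28.0 min

By the marginal value theorem, leave when the instantaneous gain rate g'(t) equals the habitat-wide average g(t)/(T + t).
g'(t) = 82·27/(t + 27)². Setting 82·27/(t+27)² = 82t/[(t+27)(29+t)] gives 27(29+t) = t(t+27), so t² = 27×29 = 783.
t* = √783 = 27.98 min.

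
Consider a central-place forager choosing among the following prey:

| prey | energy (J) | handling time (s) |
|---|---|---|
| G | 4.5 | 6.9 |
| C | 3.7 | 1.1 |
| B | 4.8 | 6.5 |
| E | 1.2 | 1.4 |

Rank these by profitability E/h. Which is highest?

In descending order of E/h:
C: 3.7/1.1 = 3.36 J/s
E: 1.2/1.4 = 0.857 J/s
B: 4.8/6.5 = 0.738 J/s
G: 4.5/6.9 = 0.652 J/s

C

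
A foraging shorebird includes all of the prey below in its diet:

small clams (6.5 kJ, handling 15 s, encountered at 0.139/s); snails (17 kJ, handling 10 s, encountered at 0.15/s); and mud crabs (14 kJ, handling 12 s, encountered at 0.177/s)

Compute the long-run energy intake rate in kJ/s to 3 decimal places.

Energy encountered per unit search time: 0.139×6.5 + 0.15×17 + 0.177×14 = 5.931 kJ/s.
Handling time per unit search time: 0.139×15 + 0.15×10 + 0.177×12 = 5.709.
Rate = 5.931/(1 + 5.709) = 0.8841 kJ/s.

0.884 kJ/s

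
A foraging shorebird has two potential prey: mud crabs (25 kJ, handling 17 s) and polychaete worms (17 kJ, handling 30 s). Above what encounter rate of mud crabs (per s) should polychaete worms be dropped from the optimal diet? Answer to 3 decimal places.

0.037 per s

The zero-one rule: include polychaete worms iff E₂/h₂ > λE₁/(1+λh₁). Equality gives the switch point.
λE₁h₂ = E₂ + λE₂h₁ ⇒ λ = E₂/(E₁h₂ − E₂h₁) = 17/(750 − 289) = 0.03688 per s.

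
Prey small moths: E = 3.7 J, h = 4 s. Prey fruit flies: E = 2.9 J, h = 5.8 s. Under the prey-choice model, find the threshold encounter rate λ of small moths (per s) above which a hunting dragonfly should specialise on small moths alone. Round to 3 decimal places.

Drop fruit flies once their profitability E₂/h₂ falls below the rate achievable on small moths alone: E₂/h₂ = λE₁/(1 + λh₁).
Solve for λ: λE₁h₂ = E₂(1 + λh₁) → λ(E₁h₂ − E₂h₁) = E₂ → λ = E₂/(E₁h₂ − E₂h₁).
λ = 2.9/(3.7×5.8 − 2.9×4) = 2.9/9.86 = 0.2941 per s.

0.294 per s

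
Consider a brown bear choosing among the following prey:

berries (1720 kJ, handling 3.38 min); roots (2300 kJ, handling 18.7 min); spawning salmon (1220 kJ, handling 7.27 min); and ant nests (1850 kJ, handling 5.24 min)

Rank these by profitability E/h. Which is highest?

Profitability E/h (kJ/min): berries = 1720/3.38 = 509, roots = 2300/18.7 = 123, spawning salmon = 1220/7.27 = 168, ant nests = 1850/5.24 = 353.
Ranked: berries > ant nests > spawning salmon > roots.

berries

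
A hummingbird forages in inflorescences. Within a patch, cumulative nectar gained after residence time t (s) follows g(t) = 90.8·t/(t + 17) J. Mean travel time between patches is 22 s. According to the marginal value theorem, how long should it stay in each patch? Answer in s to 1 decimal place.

19.3 s

Maximise g(t)/(T+t): set derivative to zero → g'(t)(T+t) = g(t).
g'(t) = 90.8·17/(t + 17)². Setting 90.8·17/(t+17)² = 90.8t/[(t+17)(22+t)] gives 17(22+t) = t(t+17), so t² = 17×22 = 374.
t* = √374 = 19.34 s.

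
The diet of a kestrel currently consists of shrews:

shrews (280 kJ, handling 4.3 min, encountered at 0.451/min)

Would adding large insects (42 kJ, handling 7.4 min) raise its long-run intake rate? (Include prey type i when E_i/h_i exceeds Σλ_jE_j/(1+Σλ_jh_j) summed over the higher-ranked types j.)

No

Current rate: (0.451×280)/(1 + 0.451×4.3) = 42.96 kJ/min.
large insects: E/h = 42/7.4 = 5.676 kJ/min.
5.676 < 42.96, so adding large insects would lower the average — exclude it.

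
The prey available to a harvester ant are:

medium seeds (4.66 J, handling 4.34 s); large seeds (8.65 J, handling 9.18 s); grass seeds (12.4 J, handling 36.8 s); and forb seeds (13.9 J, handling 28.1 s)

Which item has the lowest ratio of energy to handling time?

Profitability E/h (J/s): medium seeds = 4.66/4.34 = 1.07, large seeds = 8.65/9.18 = 0.942, grass seeds = 12.4/36.8 = 0.337, forb seeds = 13.9/28.1 = 0.495.
Ranked: medium seeds > large seeds > forb seeds > grass seeds.

grass seeds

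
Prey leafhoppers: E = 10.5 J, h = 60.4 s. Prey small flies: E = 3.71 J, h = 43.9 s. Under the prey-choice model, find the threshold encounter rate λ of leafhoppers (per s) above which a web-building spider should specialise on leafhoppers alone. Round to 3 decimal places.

The zero-one rule: include small flies iff E₂/h₂ > λE₁/(1+λh₁). Equality gives the switch point.
λE₁h₂ = E₂ + λE₂h₁ ⇒ λ = E₂/(E₁h₂ − E₂h₁) = 3.71/(460.9 − 224.1) = 0.01566 per s.

0.016 per s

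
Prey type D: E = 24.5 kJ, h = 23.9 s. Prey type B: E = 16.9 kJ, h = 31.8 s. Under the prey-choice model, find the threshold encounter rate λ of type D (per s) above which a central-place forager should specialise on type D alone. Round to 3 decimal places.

At the threshold, the rate on type D alone equals the profitability of type B: λ·24.5/(1 + λ·23.9) = 16.9/31.8 = 0.5314.
Rearranging, λ(24.5 − 0.5314×23.9) = 0.5314, so λ = 0.5314/11.8 = 0.04504 per s.

0.045 per s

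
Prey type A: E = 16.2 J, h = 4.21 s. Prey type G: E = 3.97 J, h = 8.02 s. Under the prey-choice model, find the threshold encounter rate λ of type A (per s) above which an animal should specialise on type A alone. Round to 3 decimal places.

0.035 per s

The zero-one rule: include type G iff E₂/h₂ > λE₁/(1+λh₁). Equality gives the switch point.
λE₁h₂ = E₂ + λE₂h₁ ⇒ λ = E₂/(E₁h₂ − E₂h₁) = 3.97/(129.9 − 16.71) = 0.03507 per s.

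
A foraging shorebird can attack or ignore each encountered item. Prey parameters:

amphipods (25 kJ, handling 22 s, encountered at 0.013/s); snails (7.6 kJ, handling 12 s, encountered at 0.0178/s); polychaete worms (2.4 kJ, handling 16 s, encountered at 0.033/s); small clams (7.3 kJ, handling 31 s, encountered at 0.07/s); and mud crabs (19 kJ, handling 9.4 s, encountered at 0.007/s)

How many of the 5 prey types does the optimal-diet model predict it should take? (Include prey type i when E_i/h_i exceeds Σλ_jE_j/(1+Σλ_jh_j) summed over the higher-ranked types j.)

3

E/h in descending order: mud crabs 2.02, amphipods 1.14, snails 0.633, small clams 0.235, polychaete worms 0.15 kJ/s. The optimal diet is the largest prefix of this list for which every included type satisfies E_i/h_i > R on the types above it.
Rate on top 1: 0.1248. amphipods: 1.14 > 0.1248 → include.
Rate on top 2: 0.3388. snails: 0.633 > 0.3388 → include.
Rate on top 3: 0.379. small clams: 0.235 < 0.379 → exclude; stop.
Optimal diet: mud crabs, amphipods, snails — 3 of 5 types.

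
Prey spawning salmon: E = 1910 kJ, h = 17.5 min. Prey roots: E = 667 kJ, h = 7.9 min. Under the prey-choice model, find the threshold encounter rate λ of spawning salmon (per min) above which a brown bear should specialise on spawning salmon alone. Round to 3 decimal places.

Drop roots once their profitability E₂/h₂ falls below the rate achievable on spawning salmon alone: E₂/h₂ = λE₁/(1 + λh₁).
Solve for λ: λE₁h₂ = E₂(1 + λh₁) → λ(E₁h₂ − E₂h₁) = E₂ → λ = E₂/(E₁h₂ − E₂h₁).
λ = 667/(1910×7.9 − 667×17.5) = 667/3416 = 0.1952 per min.

0.195 per min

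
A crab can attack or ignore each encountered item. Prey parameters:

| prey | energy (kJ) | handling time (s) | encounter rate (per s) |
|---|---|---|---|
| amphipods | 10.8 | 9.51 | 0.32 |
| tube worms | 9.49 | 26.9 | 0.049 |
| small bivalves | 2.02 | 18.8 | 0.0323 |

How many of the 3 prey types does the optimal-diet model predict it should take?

Rank by E/h (kJ/s): amphipods 1.14, tube worms 0.353, small bivalves 0.107. Include each in turn until the next type's E/h falls below the running intake rate.
Rate on top 1: 0.8548. tube worms: 0.353 < 0.8548 → exclude; stop.
Optimal diet: amphipods — 1 of 3 types.

1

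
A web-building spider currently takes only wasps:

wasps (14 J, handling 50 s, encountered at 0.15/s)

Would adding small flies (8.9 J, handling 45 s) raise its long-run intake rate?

No

Current rate: (0.15×14)/(1 + 0.15×50) = 0.2471 J/s.
small flies: E/h = 8.9/45 = 0.1978 J/s.
Since 0.1978 < R, time spent handling small flies is better spent searching.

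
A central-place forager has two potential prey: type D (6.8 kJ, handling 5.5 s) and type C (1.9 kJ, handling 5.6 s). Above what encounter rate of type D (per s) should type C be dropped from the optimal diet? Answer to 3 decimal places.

0.069 per s

The zero-one rule: include type C iff E₂/h₂ > λE₁/(1+λh₁). Equality gives the switch point.
λE₁h₂ = E₂ + λE₂h₁ ⇒ λ = E₂/(E₁h₂ − E₂h₁) = 1.9/(38.08 − 10.45) = 0.06877 per s.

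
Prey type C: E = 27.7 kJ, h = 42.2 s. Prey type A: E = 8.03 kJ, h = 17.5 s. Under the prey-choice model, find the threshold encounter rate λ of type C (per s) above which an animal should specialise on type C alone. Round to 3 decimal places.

0.055 per s

At the threshold, the rate on type C alone equals the profitability of type A: λ·27.7/(1 + λ·42.2) = 8.03/17.5 = 0.4589.
Rearranging, λ(27.7 − 0.4589×42.2) = 0.4589, so λ = 0.4589/8.336 = 0.05504 per s.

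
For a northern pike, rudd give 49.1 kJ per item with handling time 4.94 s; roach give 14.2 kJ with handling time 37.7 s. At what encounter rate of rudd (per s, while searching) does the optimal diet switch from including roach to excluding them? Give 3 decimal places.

0.008 per s

The zero-one rule: include roach iff E₂/h₂ > λE₁/(1+λh₁). Equality gives the switch point.
λE₁h₂ = E₂ + λE₂h₁ ⇒ λ = E₂/(E₁h₂ − E₂h₁) = 14.2/(1851 − 70.15) = 0.007973 per s.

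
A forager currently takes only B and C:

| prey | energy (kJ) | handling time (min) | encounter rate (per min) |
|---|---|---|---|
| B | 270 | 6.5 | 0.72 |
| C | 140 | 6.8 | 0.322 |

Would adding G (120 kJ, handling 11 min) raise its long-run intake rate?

No

Current rate: (0.72×270 + 0.322×140)/(1 + 0.72×6.5 + 0.322×6.8) = 30.43 kJ/min.
G: E/h = 120/11 = 10.91 kJ/min.
10.91 < 30.43, so adding G would lower the average — exclude it.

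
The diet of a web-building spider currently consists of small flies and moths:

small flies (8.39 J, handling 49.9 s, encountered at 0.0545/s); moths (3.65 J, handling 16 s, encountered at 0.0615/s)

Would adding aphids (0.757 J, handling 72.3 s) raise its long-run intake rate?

On small flies and moths alone, R = ΣλE/(1+Σλh) = 0.6817/4.704 = 0.1449 J/s.
aphids: E/h = 0.757/72.3 = 0.01047 J/s.
0.01047 < 0.1449, so adding aphids would lower the average — exclude it.

No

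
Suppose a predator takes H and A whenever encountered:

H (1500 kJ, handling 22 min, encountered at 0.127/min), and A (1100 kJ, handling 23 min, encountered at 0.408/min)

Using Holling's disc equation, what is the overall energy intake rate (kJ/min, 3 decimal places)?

48.513 kJ/min

Energy encountered per unit search time: 0.127×1500 + 0.408×1100 = 639.3 kJ/min.
Handling time per unit search time: 0.127×22 + 0.408×23 = 12.18.
Rate = 639.3/(1 + 12.18) = 48.51 kJ/min.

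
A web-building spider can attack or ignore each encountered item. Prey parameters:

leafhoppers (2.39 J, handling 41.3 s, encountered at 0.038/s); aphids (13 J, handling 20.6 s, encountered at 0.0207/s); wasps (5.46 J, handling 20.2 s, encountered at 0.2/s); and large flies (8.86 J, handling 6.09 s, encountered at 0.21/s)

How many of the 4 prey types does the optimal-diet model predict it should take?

1

Rank by E/h (J/s): large flies 1.45, aphids 0.631, wasps 0.27, leafhoppers 0.0579. Include each in turn until the next type's E/h falls below the running intake rate.
Rate on top 1: 0.8164. aphids: 0.631 < 0.8164 → exclude; stop.
Optimal diet: large flies — 1 of 4 types.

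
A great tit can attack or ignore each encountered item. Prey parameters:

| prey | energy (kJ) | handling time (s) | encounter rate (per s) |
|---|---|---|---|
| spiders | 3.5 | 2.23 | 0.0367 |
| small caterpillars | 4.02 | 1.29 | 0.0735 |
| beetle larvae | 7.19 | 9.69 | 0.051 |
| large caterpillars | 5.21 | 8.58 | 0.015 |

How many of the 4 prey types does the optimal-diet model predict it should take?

Rank by E/h (kJ/s): small caterpillars 3.12, spiders 1.57, beetle larvae 0.742, large caterpillars 0.607. Include each in turn until the next type's E/h falls below the running intake rate.
Rate on top 1: 0.2699. spiders: 1.57 > 0.2699 → include.
Rate on top 2: 0.3603. beetle larvae: 0.742 > 0.3603 → include.
Rate on top 3: 0.4732. large caterpillars: 0.607 > 0.4732 → include.
Optimal diet: small caterpillars, spiders, beetle larvae, large caterpillars — 4 of 4 types.

4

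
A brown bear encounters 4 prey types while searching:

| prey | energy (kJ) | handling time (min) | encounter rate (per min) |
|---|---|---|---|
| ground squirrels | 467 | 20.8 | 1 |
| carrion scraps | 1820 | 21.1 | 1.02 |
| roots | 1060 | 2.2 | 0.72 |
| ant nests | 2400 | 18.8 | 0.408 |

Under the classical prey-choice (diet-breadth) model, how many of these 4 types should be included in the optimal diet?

Rank by E/h (kJ/min): roots 482, ant nests 128, carrion scraps 86.3, ground squirrels 22.5. Include each in turn until the next type's E/h falls below the running intake rate.
Rate on top 1: 295.4. ant nests: 128 < 295.4 → exclude; stop.
Optimal diet: roots — 1 of 4 types.

1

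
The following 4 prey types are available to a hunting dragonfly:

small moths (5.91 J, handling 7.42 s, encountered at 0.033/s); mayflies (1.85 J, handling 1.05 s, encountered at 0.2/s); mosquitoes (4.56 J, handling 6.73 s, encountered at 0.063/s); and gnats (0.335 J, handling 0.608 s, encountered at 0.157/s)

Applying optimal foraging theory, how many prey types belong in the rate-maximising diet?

4

Rank by E/h (J/s): mayflies 1.76, small moths 0.796, mosquitoes 0.678, gnats 0.551. Include each in turn until the next type's E/h falls below the running intake rate.
Rate on top 1: 0.3058. small moths: 0.796 > 0.3058 → include.
Rate on top 2: 0.3884. mosquitoes: 0.678 > 0.3884 → include.
Rate on top 3: 0.4536. gnats: 0.551 > 0.4536 → include.
Optimal diet: mayflies, small moths, mosquitoes, gnats — 4 of 4 types.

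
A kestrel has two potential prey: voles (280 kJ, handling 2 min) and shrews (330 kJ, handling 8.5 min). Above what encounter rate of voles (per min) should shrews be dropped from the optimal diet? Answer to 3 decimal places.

0.192 per min

Drop shrews once their profitability E₂/h₂ falls below the rate achievable on voles alone: E₂/h₂ = λE₁/(1 + λh₁).
Solve for λ: λE₁h₂ = E₂(1 + λh₁) → λ(E₁h₂ − E₂h₁) = E₂ → λ = E₂/(E₁h₂ − E₂h₁).
λ = 330/(280×8.5 − 330×2) = 330/1720 = 0.1919 per min.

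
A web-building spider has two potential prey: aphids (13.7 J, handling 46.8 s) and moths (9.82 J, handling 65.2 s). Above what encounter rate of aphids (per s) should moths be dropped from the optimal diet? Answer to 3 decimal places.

The zero-one rule: include moths iff E₂/h₂ > λE₁/(1+λh₁). Equality gives the switch point.
λE₁h₂ = E₂ + λE₂h₁ ⇒ λ = E₂/(E₁h₂ − E₂h₁) = 9.82/(893.2 − 459.6) = 0.02264 per s.

0.023 per s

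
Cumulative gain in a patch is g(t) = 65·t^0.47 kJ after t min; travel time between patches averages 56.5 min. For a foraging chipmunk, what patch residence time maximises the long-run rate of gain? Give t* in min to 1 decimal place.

50.1 min

By the marginal value theorem, leave when the instantaneous gain rate g'(t) equals the habitat-wide average g(t)/(T + t).
g'(t) = 0.47·65·t^-0.53. Setting 0.47·65·t^-0.53 = 65·t^0.47/(56.5+t) gives 0.47(56.5+t) = t, so 0.53·t = 0.47×56.5.
t* = 0.47×56.5/0.53 = 50.1 min.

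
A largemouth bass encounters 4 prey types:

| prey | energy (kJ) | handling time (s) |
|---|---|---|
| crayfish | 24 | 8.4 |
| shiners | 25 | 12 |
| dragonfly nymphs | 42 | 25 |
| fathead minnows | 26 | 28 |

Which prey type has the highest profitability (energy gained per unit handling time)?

crayfish

Profitability E/h (kJ/s): crayfish = 24/8.4 = 2.86, shiners = 25/12 = 2.08, dragonfly nymphs = 42/25 = 1.68, fathead minnows = 26/28 = 0.929.
Ranked: crayfish > shiners > dragonfly nymphs > fathead minnows.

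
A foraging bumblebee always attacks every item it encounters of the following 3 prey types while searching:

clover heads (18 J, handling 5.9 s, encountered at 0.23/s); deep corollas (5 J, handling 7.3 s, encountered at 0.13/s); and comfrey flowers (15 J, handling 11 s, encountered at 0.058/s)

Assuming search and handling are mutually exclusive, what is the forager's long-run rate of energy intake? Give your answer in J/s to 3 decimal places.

1.435 J/s

Energy encountered per unit search time: 0.23×18 + 0.13×5 + 0.058×15 = 5.66 J/s.
Handling time per unit search time: 0.23×5.9 + 0.13×7.3 + 0.058×11 = 2.944.
Rate = 5.66/(1 + 2.944) = 1.435 J/s.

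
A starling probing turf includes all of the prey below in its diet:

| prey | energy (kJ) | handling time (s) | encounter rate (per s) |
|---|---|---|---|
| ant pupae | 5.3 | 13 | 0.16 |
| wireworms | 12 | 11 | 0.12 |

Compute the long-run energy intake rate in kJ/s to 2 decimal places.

R = Σλ_iE_i / (1 + Σλ_ih_i)
Numerator: 0.16×5.3 + 0.12×12 = 2.288
Denominator: 1 + 0.16×13 + 0.12×11 = 4.4
R = 2.288/4.4 = 0.52 kJ/s

0.52 kJ/s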